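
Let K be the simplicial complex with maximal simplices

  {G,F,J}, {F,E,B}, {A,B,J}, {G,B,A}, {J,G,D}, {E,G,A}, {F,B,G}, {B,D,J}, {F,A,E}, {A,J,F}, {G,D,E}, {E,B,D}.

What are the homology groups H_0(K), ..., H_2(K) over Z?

H_0 = Z,  H_1 = Z_2,  H_2 = 0.

Order the vertices as A < B < D < E < F < G < J. Listing each simplex with vertices in this order, K has dimension 2 with simplices:

  0-simplices (7): A, B, D, E, F, G, J
  1-simplices (18): AB, AE, AF, AG, AJ, BD, BE, BF, BG, BJ, DE, DG, DJ, EF, EG, FG, FJ, GJ
  2-simplices (12): ABG, ABJ, AEF, AEG, AFJ, BDE, BDJ, BEF, BFG, DEG, DGJ, FGJ

so the chain groups are C_0 ≅ Z^7, C_1 ≅ Z^18, C_2 ≅ Z^12.

∂_1: C_1 → C_0 maps an edge to its endpoints' difference, ∂[p,q] = q − p. For instance
  ∂DG = G − D.
The 7×18 boundary matrix has rank 6 and Smith normal form diag(1,1,1,1,1,1).

The boundary map ∂_2: C_2 → C_1 maps a triangle to the signed sum of its edges. For instance
  ∂AEF = EF − AF + AE,
  ∂AEG = EG − AG + AE.
This gives a 18×12 integer matrix of rank 12; reducing to Smith normal form yields diagonal entries (1,1,1,1,1,1,1,1,1,1,1,2).

Now H_k = ker ∂_k / im ∂_{k+1}, so:

  H_0: rank C_0 − rank ∂_1 = 7 − 6 = 1, and the invariant factors of ∂_1 are all 1, so H_0 = Z.
  H_1: rank ker ∂_1 − rank ∂_2 = (18 − 6) − 12 = 0, and ∂_2 has invariant factor 2 > 1, so H_1 = Z_2.
  H_2: rank ker ∂_2 − rank ∂_3 = (12 − 12) − 0 = 0, and there is no ∂_3, so H_2 = 0.

As a check, the Euler characteristic is 7 − 18 + 12 = 1, which agrees with 1 − 0 + 0 = 1.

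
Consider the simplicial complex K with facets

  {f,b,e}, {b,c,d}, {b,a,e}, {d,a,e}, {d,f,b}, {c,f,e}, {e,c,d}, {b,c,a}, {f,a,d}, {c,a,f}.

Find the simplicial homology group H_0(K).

H_0 ≅ Z.

K has 6 vertices, 15 edges, 10 triangles.
rank ∂_0 = 0, rank ∂_1 = 5 ⇒ b_0 = 6 − 0 − 5 = 1; all invariant factors of ∂_1 are 1 so no torsion. So H_0 = Z.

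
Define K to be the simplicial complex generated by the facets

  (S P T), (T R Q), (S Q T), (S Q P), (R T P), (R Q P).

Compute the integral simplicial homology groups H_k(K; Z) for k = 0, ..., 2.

H_0 ≅ Z,  H_1 = 0,  H_2 ≅ Z.

Order the vertices as P < Q < R < S < T. Listing each simplex with vertices in this order, K has dimension 2 with simplices:

  0-simplices (5): P, Q, R, S, T
  1-simplices (9): PQ, PR, PS, PT, QR, QS, QT, RT, ST
  2-simplices (6): PQR, PQS, PRT, PST, QRT, QST

so the chain groups are C_0 ≅ Z^5, C_1 ≅ Z^9, C_2 ≅ Z^6.

Boundary ∂_1: C_1 → C_0 maps an edge to its endpoints' difference, ∂[p,q] = q − p. For instance
  ∂QT = T − Q.
As a 5×9 matrix over Z this has rank 4, with invariant factors (1,1,1,1).

Boundary ∂_2: C_2 → C_1 sends each 2-simplex [p,q,r] to [q,r] − [p,r] + [p,q]. For instance
  ∂PQR = QR − PR + PQ,
  ∂QST = ST − QT + QS.
As a 9×6 matrix over Z this has rank 5, with invariant factors (1,1,1,1,1).

Reading off H_k = ker ∂_k / im ∂_{k+1}:

  H_0: rank C_0 − rank ∂_1 = 5 − 4 = 1, and the invariant factors of ∂_1 are all 1, so H_0 = Z.
  H_1: rank ker ∂_1 − rank ∂_2 = (9 − 4) − 5 = 0, and the invariant factors of ∂_2 are all 1, so H_1 = 0.
  H_2: rank ker ∂_2 − rank ∂_3 = (6 − 5) − 0 = 1, and there is no ∂_3, so H_2 = Z.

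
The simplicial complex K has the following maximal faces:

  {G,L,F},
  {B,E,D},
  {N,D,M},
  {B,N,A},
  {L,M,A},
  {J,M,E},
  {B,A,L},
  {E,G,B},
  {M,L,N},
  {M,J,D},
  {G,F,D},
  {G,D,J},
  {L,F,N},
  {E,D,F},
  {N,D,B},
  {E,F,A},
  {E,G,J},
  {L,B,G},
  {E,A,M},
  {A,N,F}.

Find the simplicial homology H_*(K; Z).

H_0 ≅ Z,  H_1 ≅ Z ⊕ Z_2,  H_2 = 0.

Fix the vertex order A < B < D < E < F < G < J < L < M < N and write every simplex with vertices in increasing order. Then dim K = 2 and the simplices of K are:

  0-simplices (10): A, B, D, E, F, G, J, L, M, N
  1-simplices (30): AB, AE, AF, AL, AM, AN, BD, BE, BG, BL, BN, DE, DF, DG, DJ, DM, DN, EF, EG, EJ, EM, FG, FL, FN, GJ, GL, JM, LM, LN, MN
  2-simplices (20): ABL, ABN, AEF, AEM, AFN, ALM, BDE, BDN, BEG, BGL, DEF, DFG, DGJ, DJM, DMN, EGJ, EJM, FGL, FLN, LMN

Hence C_0 ≅ Z^10, C_1 ≅ Z^30, C_2 ≅ Z^20.

The boundary map ∂_1: C_1 → C_0 maps an edge to its endpoints' difference, ∂[p,q] = q − p. For instance
  ∂LN = N − L.
The 10×30 boundary matrix has rank 9 and Smith normal form diag(1,1,1,1,1,1,1,1,1).

∂_2: C_2 → C_1 acts by ∂[p,q,r] = [q,r] − [p,r] + [p,q]. For instance
  ∂BDN = DN − BN + BD,
  ∂AFN = FN − AN + AF.
This gives a 30×20 integer matrix of rank 20; reducing to Smith normal form yields diagonal entries (1,1,1,1,1,1,1,1,1,1,1,1,1,1,1,1,1,1,1,2).

From H_k ≅ ker(∂_k) / im(∂_{k+1}) we obtain:

  H_0: rank C_0 − rank ∂_1 = 10 − 9 = 1, and the invariant factors of ∂_1 are all 1, so H_0 = Z.
  H_1: rank ker ∂_1 − rank ∂_2 = (30 − 9) − 20 = 1, and ∂_2 has invariant factor 2 > 1, so H_1 = Z ⊕ Z_2.
  H_2: rank ker ∂_2 − rank ∂_3 = (20 − 20) − 0 = 0, and there is no ∂_3, so H_2 = 0.

As a check, the Euler characteristic is 10 − 30 + 20 = 0, which agrees with 1 − 1 + 0 = 0.
(K is a triangulation of the Klein bottle.)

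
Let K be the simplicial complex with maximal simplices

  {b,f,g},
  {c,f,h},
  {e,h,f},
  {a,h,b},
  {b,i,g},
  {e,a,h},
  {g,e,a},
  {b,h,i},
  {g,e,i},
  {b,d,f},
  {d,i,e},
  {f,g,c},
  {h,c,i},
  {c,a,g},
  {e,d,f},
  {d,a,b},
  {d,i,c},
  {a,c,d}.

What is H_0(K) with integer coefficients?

H_0 = Z.

Order the vertices as a < b < c < d < e < f < g < h < i. Listing each simplex with vertices in this order, K has dimension 2 with simplices:

  0-simplices (9): a, b, c, d, e, f, g, h, i
  1-simplices (27): ab, ac, ad, ae, ag, ah, bd, bf, bg, bh, bi, cd, cf, cg, ch, ci, de, df, di, ef, eg, eh, ei, fg, fh, gi, hi
  2-simplices (18): abd, abh, acd, acg, aeg, aeh, bdf, bfg, bgi, bhi, cdi, cfg, cfh, chi, def, dei, efh, egi

Hence C_0 ≅ Z^9, C_1 ≅ Z^27, C_2 ≅ Z^18.

∂_1: C_1 → C_0 maps an edge to its endpoints' difference, ∂[p,q] = q − p.
This gives a 9×27 integer matrix of rank 8; reducing to Smith normal form yields diagonal entries (1,1,1,1,1,1,1,1).

Boundary ∂_2: C_2 → C_1 maps a triangle to the signed sum of its edges. For instance
  ∂aeh = eh − ah + ae,
  ∂abd = bd − ad + ab.
This gives a 27×18 integer matrix of rank 17; reducing to Smith normal form yields diagonal entries (1,1,1,1,1,1,1,1,1,1,1,1,1,1,1,1,1).

Computing H_k = (kernel of ∂_k) / (image of ∂_{k+1}):

  H_0: rank C_0 − rank ∂_1 = 9 − 8 = 1, and the invariant factors of ∂_1 are all 1, so H_0 = Z.

(K is a triangulation of the torus T^2.)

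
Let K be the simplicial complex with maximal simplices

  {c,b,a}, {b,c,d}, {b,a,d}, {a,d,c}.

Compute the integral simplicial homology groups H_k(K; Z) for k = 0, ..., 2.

Order the vertices as a < b < c < d. Listing each simplex with vertices in this order, K has dimension 2 with simplices:

  0-simplices (4): a, b, c, d
  1-simplices (6): ab, ac, ad, bc, bd, cd
  2-simplices (4): abc, abd, acd, bcd

so the chain groups are C_0 ≅ Z^4, C_1 ≅ Z^6, C_2 ≅ Z^4.

Boundary ∂_1: C_1 → C_0 is given by ∂[p,q] = [q] − [p]. For instance
  ∂ad = d − a.
As a 4×6 matrix over Z this has rank 3, with invariant factors (1,1,1).

Boundary ∂_2: C_2 → C_1 sends each 2-simplex [p,q,r] to [q,r] − [p,r] + [p,q]. For instance
  ∂abc = bc − ac + ab,
  ∂acd = cd − ad + ac.
This gives a 6×4 integer matrix of rank 3; reducing to Smith normal form yields diagonal entries (1,1,1).

From H_k ≅ ker(∂_k) / im(∂_{k+1}) we obtain:

  H_0: rank C_0 − rank ∂_1 = 4 − 3 = 1, and the invariant factors of ∂_1 are all 1, so H_0 ≅ Z.
  H_1: rank ker ∂_1 − rank ∂_2 = (6 − 3) − 3 = 0, and the invariant factors of ∂_2 are all 1, so H_1 ≅ 0.
  H_2: rank ker ∂_2 − rank ∂_3 = (4 − 3) − 0 = 1, and there is no ∂_3, so H_2 ≅ Z.

H_0 = Z,  H_1 = 0,  H_2 = Z.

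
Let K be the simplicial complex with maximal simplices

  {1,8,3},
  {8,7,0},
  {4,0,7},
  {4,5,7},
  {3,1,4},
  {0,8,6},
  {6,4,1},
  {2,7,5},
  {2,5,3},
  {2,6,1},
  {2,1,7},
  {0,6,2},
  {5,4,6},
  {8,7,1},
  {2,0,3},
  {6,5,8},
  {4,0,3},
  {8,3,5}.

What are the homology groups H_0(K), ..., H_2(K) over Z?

Fix the vertex order 0 < 1 < 2 < 3 < 4 < 5 < 6 < 7 < 8 and write every simplex with vertices in increasing order. Then dim K = 2 and the simplices of K are:

  0-simplices (9): [0], [1], [2], [3], [4], [5], [6], [7], [8]
  1-simplices (27): (27 of them)
  2-simplices (18): [0,2,3], [0,2,6], [0,3,4], [0,4,7], [0,6,8], [0,7,8], [1,2,6], [1,2,7], [1,3,4], [1,3,8], [1,4,6], [1,7,8], [2,3,5], [2,5,7], [3,5,8], [4,5,6], [4,5,7], [5,6,8]

giving chain groups C_0 ≅ Z^9, C_1 ≅ Z^27, C_2 ≅ Z^18.

∂_1: C_1 → C_0 sends each edge [p,q] (with p < q) to q − p. For instance
  ∂[1,3] = [3] − [1].
As a 9×27 matrix over Z this has rank 8, with invariant factors (1,1,1,1,1,1,1,1).

Boundary ∂_2: C_2 → C_1 sends each 2-simplex [p,q,r] to [q,r] − [p,r] + [p,q]. For instance
  ∂[2,5,7] = [5,7] − [2,7] + [2,5],
  ∂[0,3,4] = [3,4] − [0,4] + [0,3].
The 27×18 boundary matrix has rank 17 and Smith normal form diag(1,1,1,1,1,1,1,1,1,1,1,1,1,1,1,1,1).

Computing H_k = (kernel of ∂_k) / (image of ∂_{k+1}):

  H_0: rank C_0 − rank ∂_1 = 9 − 8 = 1, and the invariant factors of ∂_1 are all 1, so H_0 ≅ Z.
  H_1: rank ker ∂_1 − rank ∂_2 = (27 − 8) − 17 = 2, and the invariant factors of ∂_2 are all 1, so H_1 ≅ Z^2.
  H_2: rank ker ∂_2 − rank ∂_3 = (18 − 17) − 0 = 1, and there is no ∂_3, so H_2 ≅ Z.

H_0 ≅ Z,  H_1 ≅ Z^2,  H_2 ≅ Z.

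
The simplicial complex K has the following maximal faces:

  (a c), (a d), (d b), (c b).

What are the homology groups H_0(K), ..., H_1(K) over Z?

H_0 = Z,  H_1 = Z.

K has 4 vertices, 4 edges.
rank ∂_0 = 0, rank ∂_1 = 3 ⇒ b_0 = 4 − 0 − 3 = 1; all invariant factors of ∂_1 are 1 so no torsion. So H_0 ≅ Z.
rank ∂_1 = 3, rank ∂_2 = 0 ⇒ b_1 = 4 − 3 − 0 = 1. So H_1 ≅ Z.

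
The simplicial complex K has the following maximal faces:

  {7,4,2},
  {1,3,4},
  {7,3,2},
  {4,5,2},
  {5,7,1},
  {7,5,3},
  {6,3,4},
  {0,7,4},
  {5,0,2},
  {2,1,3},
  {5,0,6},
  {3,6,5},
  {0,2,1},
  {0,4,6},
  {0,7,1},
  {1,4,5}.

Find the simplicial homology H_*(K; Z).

Fix the vertex order 0 < 1 < 2 < 3 < 4 < 5 < 6 < 7 and write every simplex with vertices in increasing order. Then dim K = 2 and the simplices of K are:

  0-simplices (8): [0], [1], [2], [3], [4], [5], [6], [7]
  1-simplices (24): (24 of them)
  2-simplices (16): [0,1,2], [0,1,7], [0,2,5], [0,4,6], [0,4,7], [0,5,6], [1,2,3], [1,3,4], [1,4,5], [1,5,7], [2,3,7], [2,4,5], [2,4,7], [3,4,6], [3,5,6], [3,5,7]

Hence C_0 ≅ Z^8, C_1 ≅ Z^24, C_2 ≅ Z^16.

The boundary map ∂_1: C_1 → C_0 sends each edge [p,q] (with p < q) to q − p.
The resulting 8×24 matrix has rank 7, and its Smith normal form has invariant factors (1,1,1,1,1,1,1).

The boundary map ∂_2: C_2 → C_1 sends each 2-simplex [p,q,r] to [q,r] − [p,r] + [p,q]. For instance
  ∂[0,1,2] = [1,2] − [0,2] + [0,1],
  ∂[1,5,7] = [5,7] − [1,7] + [1,5].
The 24×16 boundary matrix has rank 15 and Smith normal form diag(1,1,1,1,1,1,1,1,1,1,1,1,1,1,1).

From H_k ≅ ker(∂_k) / im(∂_{k+1}) we obtain:

  H_0: rank C_0 − rank ∂_1 = 8 − 7 = 1, and the invariant factors of ∂_1 are all 1, so H_0 ≅ Z.
  H_1: rank ker ∂_1 − rank ∂_2 = (24 − 7) − 15 = 2, and the invariant factors of ∂_2 are all 1, so H_1 ≅ Z^2.
  H_2: rank ker ∂_2 − rank ∂_3 = (16 − 15) − 0 = 1, and there is no ∂_3, so H_2 ≅ Z.

H_0 ≅ Z,  H_1 ≅ Z^2,  H_2 ≅ Z.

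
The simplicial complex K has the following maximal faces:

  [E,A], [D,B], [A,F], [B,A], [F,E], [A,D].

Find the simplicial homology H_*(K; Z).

H_0 = Z,  H_1 = Z^2.

Take the total order A < B < D < E < F on the vertex set. Then K (dimension 1) consists of the simplices:

  0-simplices (5): A, B, D, E, F
  1-simplices (6): AB, AD, AE, AF, BD, EF

giving chain groups C_0 ≅ Z^5, C_1 ≅ Z^6.

Boundary ∂_1: C_1 → C_0 sends each edge [p,q] (with p < q) to q − p. For instance
  ∂AE = E − A.
As a 5×6 matrix over Z this has rank 4, with invariant factors (1,1,1,1).

Computing H_k = (kernel of ∂_k) / (image of ∂_{k+1}):

  H_0: rank C_0 − rank ∂_1 = 5 − 4 = 1, and the invariant factors of ∂_1 are all 1, so H_0 ≅ Z.
  H_1: rank ker ∂_1 − rank ∂_2 = (6 − 4) − 0 = 2, and there is no ∂_2, so H_1 ≅ Z^2.

As a check, the Euler characteristic is 5 − 6 = -1, which agrees with 1 − 2 = -1.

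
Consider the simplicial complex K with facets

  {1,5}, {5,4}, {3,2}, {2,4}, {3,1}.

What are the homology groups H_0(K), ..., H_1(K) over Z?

H_0 = Z,  H_1 = Z.

Order the vertices as 1 < 2 < 3 < 4 < 5. Listing each simplex with vertices in this order, K has dimension 1 with simplices:

  0-simplices (5): [1], [2], [3], [4], [5]
  1-simplices (5): [1,3], [1,5], [2,3], [2,4], [4,5]

giving chain groups C_0 ≅ Z^5, C_1 ≅ Z^5.

∂_1: C_1 → C_0 maps an edge to its endpoints' difference, ∂[p,q] = q − p.
The 5×5 boundary matrix has rank 4 and Smith normal form diag(1,1,1,1).

Reading off H_k = ker ∂_k / im ∂_{k+1}:

  H_0: rank C_0 − rank ∂_1 = 5 − 4 = 1, and the invariant factors of ∂_1 are all 1, so H_0 ≅ Z.
  H_1: rank ker ∂_1 − rank ∂_2 = (5 − 4) − 0 = 1, and there is no ∂_2, so H_1 ≅ Z.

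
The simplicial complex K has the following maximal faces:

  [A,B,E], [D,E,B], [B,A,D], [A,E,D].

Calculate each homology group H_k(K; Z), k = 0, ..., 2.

H_0 ≅ Z,  H_1 = 0,  H_2 ≅ Z.

K has 4 vertices, 6 edges, 4 triangles.
rank ∂_0 = 0, rank ∂_1 = 3 ⇒ b_0 = 4 − 0 − 3 = 1; all invariant factors of ∂_1 are 1 so no torsion. So H_0 ≅ Z.
rank ∂_1 = 3, rank ∂_2 = 3 ⇒ b_1 = 6 − 3 − 3 = 0; all invariant factors of ∂_2 are 1 so no torsion. So H_1 ≅ 0.
rank ∂_2 = 3, rank ∂_3 = 0 ⇒ b_2 = 4 − 3 − 0 = 1. So H_2 ≅ Z.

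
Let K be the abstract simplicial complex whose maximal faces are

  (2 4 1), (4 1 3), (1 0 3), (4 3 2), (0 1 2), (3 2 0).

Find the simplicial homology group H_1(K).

H_1 = 0.

Take the total order 0 < 1 < 2 < 3 < 4 on the vertex set. Then K (dimension 2) consists of the simplices:

  0-simplices (5): [0], [1], [2], [3], [4]
  1-simplices (9): [0,1], [0,2], [0,3], [1,2], [1,3], [1,4], [2,3], [2,4], [3,4]
  2-simplices (6): [0,1,2], [0,1,3], [0,2,3], [1,2,4], [1,3,4], [2,3,4]

so the chain groups are C_0 ≅ Z^5, C_1 ≅ Z^9, C_2 ≅ Z^6.

The boundary map ∂_1: C_1 → C_0 sends each edge [p,q] (with p < q) to q − p.
As a 5×9 matrix over Z this has rank 4, with invariant factors (1,1,1,1).

The boundary map ∂_2: C_2 → C_1 maps a triangle to the signed sum of its edges. For instance
  ∂[1,2,4] = [2,4] − [1,4] + [1,2],
  ∂[0,2,3] = [2,3] − [0,3] + [0,2].
As a 9×6 matrix over Z this has rank 5, with invariant factors (1,1,1,1,1).

Reading off H_k = ker ∂_k / im ∂_{k+1}:

  H_1: rank ker ∂_1 − rank ∂_2 = (9 − 4) − 5 = 0, and the invariant factors of ∂_2 are all 1, so H_1 = 0.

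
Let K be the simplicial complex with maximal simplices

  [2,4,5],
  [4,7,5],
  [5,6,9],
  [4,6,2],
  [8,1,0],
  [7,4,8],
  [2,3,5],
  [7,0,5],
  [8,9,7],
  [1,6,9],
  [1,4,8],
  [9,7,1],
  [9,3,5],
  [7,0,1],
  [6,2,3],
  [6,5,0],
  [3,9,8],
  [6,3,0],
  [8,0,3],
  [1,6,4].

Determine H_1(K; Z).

Order the vertices as 0 < 1 < 2 < 3 < 4 < 5 < 6 < 7 < 8 < 9. Listing each simplex with vertices in this order, K has dimension 2 with simplices:

  0-simplices (10): [0], [1], [2], [3], [4], [5], [6], [7], [8], [9]
  1-simplices (30): (30 of them)
  2-simplices (20): (20 of them)

Hence C_0 ≅ Z^10, C_1 ≅ Z^30, C_2 ≅ Z^20.

Boundary ∂_1: C_1 → C_0 sends each edge [p,q] (with p < q) to q − p.
This gives a 10×30 integer matrix of rank 9; reducing to Smith normal form yields diagonal entries (1,1,1,1,1,1,1,1,1).

Boundary ∂_2: C_2 → C_1 maps a triangle to the signed sum of its edges. For instance
  ∂[2,4,6] = [4,6] − [2,6] + [2,4],
  ∂[0,5,7] = [5,7] − [0,7] + [0,5].
The resulting 30×20 matrix has rank 20, and its Smith normal form has invariant factors (1,1,1,1,1,1,1,1,1,1,1,1,1,1,1,1,1,1,1,2).

Computing H_k = (kernel of ∂_k) / (image of ∂_{k+1}):

  H_1: rank ker ∂_1 − rank ∂_2 = (30 − 9) − 20 = 1, and ∂_2 has invariant factor 2 > 1, so H_1 = Z ⊕ Z/2.

H_1 ≅ Z ⊕ Z/2.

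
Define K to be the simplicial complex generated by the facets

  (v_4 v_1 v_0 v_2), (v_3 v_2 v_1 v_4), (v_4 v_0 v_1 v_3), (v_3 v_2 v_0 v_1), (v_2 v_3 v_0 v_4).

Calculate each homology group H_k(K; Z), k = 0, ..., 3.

H_0 = Z,  H_1 = 0,  H_2 = 0,  H_3 = Z.

Order the vertices as v_0 < v_1 < v_2 < v_3 < v_4. Listing each simplex with vertices in this order, K has dimension 3 with simplices:

  0-simplices (5): [v_0], [v_1], [v_2], [v_3], [v_4]
  1-simplices (10): [v_0,v_1], [v_0,v_2], [v_0,v_3], [v_0,v_4], [v_1,v_2], [v_1,v_3], [v_1,v_4], [v_2,v_3], [v_2,v_4], [v_3,v_4]
  2-simplices (10): [v_0,v_1,v_2], [v_0,v_1,v_3], [v_0,v_1,v_4], [v_0,v_2,v_3], [v_0,v_2,v_4], [v_0,v_3,v_4], [v_1,v_2,v_3], [v_1,v_2,v_4], [v_1,v_3,v_4], [v_2,v_3,v_4]
  3-simplices (5): [v_0,v_1,v_2,v_3], [v_0,v_1,v_2,v_4], [v_0,v_1,v_3,v_4], [v_0,v_2,v_3,v_4], [v_1,v_2,v_3,v_4]

Hence C_0 ≅ Z^5, C_1 ≅ Z^10, C_2 ≅ Z^10, C_3 ≅ Z^5.

Boundary ∂_1: C_1 → C_0 is given by ∂[p,q] = [q] − [p].
The 5×10 boundary matrix has rank 4 and Smith normal form diag(1,1,1,1).

The boundary map ∂_2: C_2 → C_1 sends each 2-simplex [p,q,r] to [q,r] − [p,r] + [p,q]. For instance
  ∂[v_0,v_1,v_3] = [v_1,v_3] − [v_0,v_3] + [v_0,v_1],
  ∂[v_1,v_3,v_4] = [v_3,v_4] − [v_1,v_4] + [v_1,v_3].
As a 10×10 matrix over Z this has rank 6, with invariant factors (1,1,1,1,1,1).

The boundary map ∂_3: C_3 → C_2 sends each 3-simplex σ to the alternating sum Σ_i (−1)^i (σ with its i-th vertex removed). For instance
  ∂[v_0,v_2,v_3,v_4] = [v_2,v_3,v_4] − [v_0,v_3,v_4] + [v_0,v_2,v_4] − [v_0,v_2,v_3],
  ∂[v_0,v_1,v_3,v_4] = [v_1,v_3,v_4] − [v_0,v_3,v_4] + [v_0,v_1,v_4] − [v_0,v_1,v_3].
The resulting 10×5 matrix has rank 4, and its Smith normal form has invariant factors (1,1,1,1).

Reading off H_k = ker ∂_k / im ∂_{k+1}:

  H_0: rank C_0 − rank ∂_1 = 5 − 4 = 1, and the invariant factors of ∂_1 are all 1, so H_0 = Z.
  H_1: rank ker ∂_1 − rank ∂_2 = (10 − 4) − 6 = 0, and the invariant factors of ∂_2 are all 1, so H_1 = 0.
  H_2: rank ker ∂_2 − rank ∂_3 = (10 − 6) − 4 = 0, and the invariant factors of ∂_3 are all 1, so H_2 = 0.
  H_3: rank ker ∂_3 − rank ∂_4 = (5 − 4) − 0 = 1, and there is no ∂_4, so H_3 = Z.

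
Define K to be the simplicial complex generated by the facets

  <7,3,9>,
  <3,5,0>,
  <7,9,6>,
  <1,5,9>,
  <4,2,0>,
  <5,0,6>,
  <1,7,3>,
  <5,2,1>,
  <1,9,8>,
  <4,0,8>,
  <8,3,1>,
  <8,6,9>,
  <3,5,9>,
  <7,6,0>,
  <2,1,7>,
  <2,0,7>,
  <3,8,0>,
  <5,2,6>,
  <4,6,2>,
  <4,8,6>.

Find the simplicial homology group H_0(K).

H_0 ≅ Z.

We work with the vertex ordering 0 < 1 < 2 < 3 < 4 < 5 < 6 < 7 < 8 < 9. The simplices of K, each written with vertices in increasing order, are:

  0-simplices (10): [0], [1], [2], [3], [4], [5], [6], [7], [8], [9]
  1-simplices (30): (30 of them)
  2-simplices (20): (20 of them)

Hence C_0 ≅ Z^10, C_1 ≅ Z^30, C_2 ≅ Z^20.

Boundary ∂_1: C_1 → C_0 is given by ∂[p,q] = [q] − [p]. For instance
  ∂[0,4] = [4] − [0].
The 10×30 boundary matrix has rank 9 and Smith normal form diag(1,1,1,1,1,1,1,1,1).

Boundary ∂_2: C_2 → C_1 sends each 2-simplex [p,q,r] to [q,r] − [p,r] + [p,q]. For instance
  ∂[1,3,8] = [3,8] − [1,8] + [1,3],
  ∂[0,3,8] = [3,8] − [0,8] + [0,3].
The 30×20 boundary matrix has rank 20 and Smith normal form diag(1,1,1,1,1,1,1,1,1,1,1,1,1,1,1,1,1,1,1,2).

From H_k ≅ ker(∂_k) / im(∂_{k+1}) we obtain:

  H_0: rank C_0 − rank ∂_1 = 10 − 9 = 1, and the invariant factors of ∂_1 are all 1, so H_0 ≅ Z.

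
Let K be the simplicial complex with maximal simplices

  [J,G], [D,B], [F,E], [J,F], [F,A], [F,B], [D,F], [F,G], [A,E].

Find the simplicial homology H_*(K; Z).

K has 7 vertices, 9 edges.
rank ∂_0 = 0, rank ∂_1 = 6 ⇒ b_0 = 7 − 0 − 6 = 1; all invariant factors of ∂_1 are 1 so no torsion. So H_0 = Z.
rank ∂_1 = 6, rank ∂_2 = 0 ⇒ b_1 = 9 − 6 − 0 = 3. So H_1 = Z^3.

H_0 ≅ Z,  H_1 ≅ Z^3.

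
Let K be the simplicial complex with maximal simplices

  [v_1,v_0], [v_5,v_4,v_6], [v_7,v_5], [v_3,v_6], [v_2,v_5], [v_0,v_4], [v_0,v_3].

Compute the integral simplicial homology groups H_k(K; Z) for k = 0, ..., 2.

H_0 ≅ Z,  H_1 ≅ Z,  H_2 = 0.

Take the total order v_0 < v_1 < v_2 < v_3 < v_4 < v_5 < v_6 < v_7 on the vertex set. Then K (dimension 2) consists of the simplices:

  0-simplices (8): [v_0], [v_1], [v_2], [v_3], [v_4], [v_5], [v_6], [v_7]
  1-simplices (9): [v_0,v_1], [v_0,v_3], [v_0,v_4], [v_2,v_5], [v_3,v_6], [v_4,v_5], [v_4,v_6], [v_5,v_6], [v_5,v_7]
  2-simplices (1): [v_4,v_5,v_6]

so the chain groups are C_0 ≅ Z^8, C_1 ≅ Z^9, C_2 ≅ Z^1.

∂_1: C_1 → C_0 is given by ∂[p,q] = [q] − [p]. For instance
  ∂[v_2,v_5] = [v_5] − [v_2].
The resulting 8×9 matrix has rank 7, and its Smith normal form has invariant factors (1,1,1,1,1,1,1).

The boundary map ∂_2: C_2 → C_1 maps a triangle to the signed sum of its edges. For instance
  ∂[v_4,v_5,v_6] = [v_5,v_6] − [v_4,v_6] + [v_4,v_5].
As a 9×1 matrix over Z this has rank 1, with invariant factors (1).

Computing H_k = (kernel of ∂_k) / (image of ∂_{k+1}):

  H_0: rank C_0 − rank ∂_1 = 8 − 7 = 1, and the invariant factors of ∂_1 are all 1, so H_0 = Z.
  H_1: rank ker ∂_1 − rank ∂_2 = (9 − 7) − 1 = 1, and the invariant factors of ∂_2 are all 1, so H_1 = Z.
  H_2: rank ker ∂_2 − rank ∂_3 = (1 − 1) − 0 = 0, and there is no ∂_3, so H_2 = 0.

As a check, the Euler characteristic is 8 − 9 + 1 = 0, which agrees with 1 − 1 + 0 = 0.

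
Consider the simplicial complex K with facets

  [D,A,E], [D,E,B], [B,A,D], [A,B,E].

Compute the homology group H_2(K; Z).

Take the total order A < B < D < E on the vertex set. Then K (dimension 2) consists of the simplices:

  0-simplices (4): A, B, D, E
  1-simplices (6): AB, AD, AE, BD, BE, DE
  2-simplices (4): ABD, ABE, ADE, BDE

so the chain groups are C_0 ≅ Z^4, C_1 ≅ Z^6, C_2 ≅ Z^4.

The boundary map ∂_1: C_1 → C_0 sends each edge [p,q] (with p < q) to q − p.
As a 4×6 matrix over Z this has rank 3, with invariant factors (1,1,1).

Boundary ∂_2: C_2 → C_1 acts by ∂[p,q,r] = [q,r] − [p,r] + [p,q]. For instance
  ∂ABD = BD − AD + AB,
  ∂ADE = DE − AE + AD.
The 6×4 boundary matrix has rank 3 and Smith normal form diag(1,1,1).

Reading off H_k = ker ∂_k / im ∂_{k+1}:

  H_2: rank ker ∂_2 − rank ∂_3 = (4 − 3) − 0 = 1, and there is no ∂_3, so H_2 ≅ Z.

(K is a triangulation of the 2-sphere S^2.)

H_2 ≅ Z.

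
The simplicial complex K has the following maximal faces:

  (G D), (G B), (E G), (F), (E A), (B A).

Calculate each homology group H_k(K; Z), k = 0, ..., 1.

H_0 ≅ Z^2,  H_1 ≅ Z.

Take the total order A < B < D < E < F < G on the vertex set. Then K (dimension 1) consists of the simplices:

  0-simplices (6): A, B, D, E, F, G
  1-simplices (5): AB, AE, BG, DG, EG

giving chain groups C_0 ≅ Z^6, C_1 ≅ Z^5.

∂_1: C_1 → C_0 maps an edge to its endpoints' difference, ∂[p,q] = q − p. For instance
  ∂AE = E − A.
The resulting 6×5 matrix has rank 4, and its Smith normal form has invariant factors (1,1,1,1).

From H_k ≅ ker(∂_k) / im(∂_{k+1}) we obtain:

  H_0: rank C_0 − rank ∂_1 = 6 − 4 = 2, and the invariant factors of ∂_1 are all 1, so H_0 = Z^2.
  H_1: rank ker ∂_1 − rank ∂_2 = (5 − 4) − 0 = 1, and there is no ∂_2, so H_1 = Z.

As a check, the Euler characteristic is 6 − 5 = 1, which agrees with 2 − 1 = 1.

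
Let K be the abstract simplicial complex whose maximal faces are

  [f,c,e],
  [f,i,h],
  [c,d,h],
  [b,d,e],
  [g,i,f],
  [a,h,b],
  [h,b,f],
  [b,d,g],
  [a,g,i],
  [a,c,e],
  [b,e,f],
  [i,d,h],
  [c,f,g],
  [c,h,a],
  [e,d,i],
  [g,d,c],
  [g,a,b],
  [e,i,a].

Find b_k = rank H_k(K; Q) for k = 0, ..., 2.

Order the vertices as a < b < c < d < e < f < g < h < i. Listing each simplex with vertices in this order, K has dimension 2 with simplices:

  0-simplices (9): a, b, c, d, e, f, g, h, i
  1-simplices (27): ab, ac, ae, ag, ah, ai, bd, be, bf, bg, bh, cd, ce, cf, cg, ch, de, dg, dh, di, ef, ei, fg, fh, fi, gi, hi
  2-simplices (18): abg, abh, ace, ach, aei, agi, bde, bdg, bef, bfh, cdg, cdh, cef, cfg, dei, dhi, fgi, fhi

giving chain groups C_0 ≅ Z^9, C_1 ≅ Z^27, C_2 ≅ Z^18.

The boundary map ∂_1: C_1 → C_0 is given by ∂[p,q] = [q] − [p]. For instance
  ∂cf = f − c.
The resulting 9×27 matrix has rank 8, and its Smith normal form has invariant factors (1,1,1,1,1,1,1,1).

The boundary map ∂_2: C_2 → C_1 acts by ∂[p,q,r] = [q,r] − [p,r] + [p,q]. For instance
  ∂cdh = dh − ch + cd,
  ∂aei = ei − ai + ae.
The resulting 27×18 matrix has rank 17, and its Smith normal form has invariant factors (1,1,1,1,1,1,1,1,1,1,1,1,1,1,1,1,1).

From H_k ≅ ker(∂_k) / im(∂_{k+1}) we obtain:

  H_0: rank C_0 − rank ∂_1 = 9 − 8 = 1, and the invariant factors of ∂_1 are all 1, so H_0 = Z.
  H_1: rank ker ∂_1 − rank ∂_2 = (27 − 8) − 17 = 2, and the invariant factors of ∂_2 are all 1, so H_1 = Z^2.
  H_2: rank ker ∂_2 − rank ∂_3 = (18 − 17) − 0 = 1, and there is no ∂_3, so H_2 = Z.

(K is a triangulation of the torus T^2.)

Hence the Betti numbers are b_0 = 1, b_1 = 2, b_2 = 1.

b_0 = 1, b_1 = 2, b_2 = 1.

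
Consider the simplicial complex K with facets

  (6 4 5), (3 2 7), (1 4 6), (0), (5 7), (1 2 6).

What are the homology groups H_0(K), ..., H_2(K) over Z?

Fix the vertex order 0 < 1 < 2 < 3 < 4 < 5 < 6 < 7 and write every simplex with vertices in increasing order. Then dim K = 2 and the simplices of K are:

  0-simplices (8): [0], [1], [2], [3], [4], [5], [6], [7]
  1-simplices (11): [1,2], [1,4], [1,6], [2,3], [2,6], [2,7], [3,7], [4,5], [4,6], [5,6], [5,7]
  2-simplices (4): [1,2,6], [1,4,6], [2,3,7], [4,5,6]

Hence C_0 ≅ Z^8, C_1 ≅ Z^11, C_2 ≅ Z^4.

∂_1: C_1 → C_0 maps an edge to its endpoints' difference, ∂[p,q] = q − p.
The 8×11 boundary matrix has rank 6 and Smith normal form diag(1,1,1,1,1,1).

∂_2: C_2 → C_1 acts by ∂[p,q,r] = [q,r] − [p,r] + [p,q]. For instance
  ∂[1,4,6] = [4,6] − [1,6] + [1,4],
  ∂[1,2,6] = [2,6] − [1,6] + [1,2].
This gives a 11×4 integer matrix of rank 4; reducing to Smith normal form yields diagonal entries (1,1,1,1).

From H_k ≅ ker(∂_k) / im(∂_{k+1}) we obtain:

  H_0: rank C_0 − rank ∂_1 = 8 − 6 = 2, and the invariant factors of ∂_1 are all 1, so H_0 = Z^2.
  H_1: rank ker ∂_1 − rank ∂_2 = (11 − 6) − 4 = 1, and the invariant factors of ∂_2 are all 1, so H_1 = Z.
  H_2: rank ker ∂_2 − rank ∂_3 = (4 − 4) − 0 = 0, and there is no ∂_3, so H_2 = 0.

H_0 ≅ Z^2,  H_1 ≅ Z,  H_2 = 0.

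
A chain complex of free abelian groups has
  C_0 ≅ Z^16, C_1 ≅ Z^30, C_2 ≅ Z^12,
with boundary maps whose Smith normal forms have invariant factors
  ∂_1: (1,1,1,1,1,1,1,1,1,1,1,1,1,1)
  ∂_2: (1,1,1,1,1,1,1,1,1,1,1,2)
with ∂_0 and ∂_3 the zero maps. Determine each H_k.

H_0 ≅ Z^2,  H_1 ≅ Z^4 ⊕ Z/2Z,  H_2 = 0.

H_0: b_0 = 16 − 0 − 14 = 2; torsion from ∂_1 factors > 1: none. So H_0 ≅ Z^2.
H_1: b_1 = 30 − 14 − 12 = 4; torsion from ∂_2 factors > 1: [2]. So H_1 ≅ Z^4 ⊕ Z/2Z.
H_2: b_2 = 12 − 12 − 0 = 0; torsion from ∂_3 factors > 1: none. So H_2 ≅ 0.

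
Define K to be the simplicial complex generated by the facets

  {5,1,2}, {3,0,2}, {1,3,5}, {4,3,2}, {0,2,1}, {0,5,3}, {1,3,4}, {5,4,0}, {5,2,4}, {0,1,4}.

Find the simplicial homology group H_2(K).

H_2 ≅ 0.

Take the total order 0 < 1 < 2 < 3 < 4 < 5 on the vertex set. Then K (dimension 2) consists of the simplices:

  0-simplices (6): [0], [1], [2], [3], [4], [5]
  1-simplices (15): [0,1], [0,2], [0,3], [0,4], [0,5], [1,2], [1,3], [1,4], [1,5], [2,3], [2,4], [2,5], [3,4], [3,5], [4,5]
  2-simplices (10): [0,1,2], [0,1,4], [0,2,3], [0,3,5], [0,4,5], [1,2,5], [1,3,4], [1,3,5], [2,3,4], [2,4,5]

giving chain groups C_0 ≅ Z^6, C_1 ≅ Z^15, C_2 ≅ Z^10.

The boundary map ∂_1: C_1 → C_0 maps an edge to its endpoints' difference, ∂[p,q] = q − p. For instance
  ∂[0,2] = [2] − [0].
The 6×15 boundary matrix has rank 5 and Smith normal form diag(1,1,1,1,1).

The boundary map ∂_2: C_2 → C_1 maps a triangle to the signed sum of its edges. For instance
  ∂[1,2,5] = [2,5] − [1,5] + [1,2],
  ∂[1,3,5] = [3,5] − [1,5] + [1,3].
As a 15×10 matrix over Z this has rank 10, with invariant factors (1,1,1,1,1,1,1,1,1,2).

Reading off H_k = ker ∂_k / im ∂_{k+1}:

  H_2: rank ker ∂_2 − rank ∂_3 = (10 − 10) − 0 = 0, and there is no ∂_3, so H_2 ≅ 0.

(K is a triangulation of the real projective plane RP^2.)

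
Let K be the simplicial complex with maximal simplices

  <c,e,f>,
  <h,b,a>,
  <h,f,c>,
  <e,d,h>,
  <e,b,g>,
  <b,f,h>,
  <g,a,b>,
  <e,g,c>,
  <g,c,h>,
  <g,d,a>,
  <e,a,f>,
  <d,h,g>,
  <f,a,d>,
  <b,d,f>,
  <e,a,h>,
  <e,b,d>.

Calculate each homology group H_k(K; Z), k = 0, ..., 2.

Order the vertices as a < b < c < d < e < f < g < h. Listing each simplex with vertices in this order, K has dimension 2 with simplices:

  0-simplices (8): a, b, c, d, e, f, g, h
  1-simplices (24): ab, ad, ae, af, ag, ah, bd, be, bf, bg, bh, ce, cf, cg, ch, de, df, dg, dh, ef, eg, eh, fh, gh
  2-simplices (16): abg, abh, adf, adg, aef, aeh, bde, bdf, beg, bfh, cef, ceg, cfh, cgh, deh, dgh

so the chain groups are C_0 ≅ Z^8, C_1 ≅ Z^24, C_2 ≅ Z^16.

Boundary ∂_1: C_1 → C_0 is given by ∂[p,q] = [q] − [p].
The resulting 8×24 matrix has rank 7, and its Smith normal form has invariant factors (1,1,1,1,1,1,1).

The boundary map ∂_2: C_2 → C_1 sends each 2-simplex [p,q,r] to [q,r] − [p,r] + [p,q]. For instance
  ∂aef = ef − af + ae,
  ∂bde = de − be + bd.
The resulting 24×16 matrix has rank 15, and its Smith normal form has invariant factors (1,1,1,1,1,1,1,1,1,1,1,1,1,1,1).

Now H_k = ker ∂_k / im ∂_{k+1}, so:

  H_0: rank C_0 − rank ∂_1 = 8 − 7 = 1, and the invariant factors of ∂_1 are all 1, so H_0 ≅ Z.
  H_1: rank ker ∂_1 − rank ∂_2 = (24 − 7) − 15 = 2, and the invariant factors of ∂_2 are all 1, so H_1 ≅ Z^2.
  H_2: rank ker ∂_2 − rank ∂_3 = (16 − 15) − 0 = 1, and there is no ∂_3, so H_2 ≅ Z.

As a check, the Euler characteristic is 8 − 24 + 16 = 0, which agrees with 1 − 2 + 1 = 0.

H_0 ≅ Z,  H_1 ≅ Z^2,  H_2 ≅ Z.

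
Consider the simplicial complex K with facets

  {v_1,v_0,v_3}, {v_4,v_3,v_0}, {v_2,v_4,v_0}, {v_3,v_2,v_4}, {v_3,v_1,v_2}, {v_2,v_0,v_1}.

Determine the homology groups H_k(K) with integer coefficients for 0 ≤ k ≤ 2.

K has 5 vertices, 9 edges, 6 triangles.
rank ∂_0 = 0, rank ∂_1 = 4 ⇒ b_0 = 5 − 0 − 4 = 1; all invariant factors of ∂_1 are 1 so no torsion. So H_0 ≅ Z.
rank ∂_1 = 4, rank ∂_2 = 5 ⇒ b_1 = 9 − 4 − 5 = 0; all invariant factors of ∂_2 are 1 so no torsion. So H_1 ≅ 0.
rank ∂_2 = 5, rank ∂_3 = 0 ⇒ b_2 = 6 − 5 − 0 = 1. So H_2 ≅ Z.

H_0 ≅ Z,  H_1 = 0,  H_2 ≅ Z.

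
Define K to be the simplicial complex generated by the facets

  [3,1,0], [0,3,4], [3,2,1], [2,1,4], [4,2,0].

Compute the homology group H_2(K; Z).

Fix the vertex order 0 < 1 < 2 < 3 < 4 and write every simplex with vertices in increasing order. Then dim K = 2 and the simplices of K are:

  0-simplices (5): [0], [1], [2], [3], [4]
  1-simplices (10): [0,1], [0,2], [0,3], [0,4], [1,2], [1,3], [1,4], [2,3], [2,4], [3,4]
  2-simplices (5): [0,1,3], [0,2,4], [0,3,4], [1,2,3], [1,2,4]

so the chain groups are C_0 ≅ Z^5, C_1 ≅ Z^10, C_2 ≅ Z^5.

The boundary map ∂_1: C_1 → C_0 sends each edge [p,q] (with p < q) to q − p. For instance
  ∂[2,3] = [3] − [2].
As a 5×10 matrix over Z this has rank 4, with invariant factors (1,1,1,1).

Boundary ∂_2: C_2 → C_1 sends each 2-simplex [p,q,r] to [q,r] − [p,r] + [p,q]. For instance
  ∂[0,1,3] = [1,3] − [0,3] + [0,1],
  ∂[0,2,4] = [2,4] − [0,4] + [0,2].
The resulting 10×5 matrix has rank 5, and its Smith normal form has invariant factors (1,1,1,1,1).

Computing H_k = (kernel of ∂_k) / (image of ∂_{k+1}):

  H_2: rank ker ∂_2 − rank ∂_3 = (5 − 5) − 0 = 0, and there is no ∂_3, so H_2 ≅ 0.

H_2 = 0.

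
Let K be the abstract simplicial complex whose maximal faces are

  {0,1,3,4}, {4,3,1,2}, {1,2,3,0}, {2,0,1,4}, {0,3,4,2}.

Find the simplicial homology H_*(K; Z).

H_0 ≅ Z,  H_1 = 0,  H_2 = 0,  H_3 ≅ Z.

We work with the vertex ordering 0 < 1 < 2 < 3 < 4. The simplices of K, each written with vertices in increasing order, are:

  0-simplices (5): [0], [1], [2], [3], [4]
  1-simplices (10): [0,1], [0,2], [0,3], [0,4], [1,2], [1,3], [1,4], [2,3], [2,4], [3,4]
  2-simplices (10): [0,1,2], [0,1,3], [0,1,4], [0,2,3], [0,2,4], [0,3,4], [1,2,3], [1,2,4], [1,3,4], [2,3,4]
  3-simplices (5): [0,1,2,3], [0,1,2,4], [0,1,3,4], [0,2,3,4], [1,2,3,4]

giving chain groups C_0 ≅ Z^5, C_1 ≅ Z^10, C_2 ≅ Z^10, C_3 ≅ Z^5.

∂_1: C_1 → C_0 sends each edge [p,q] (with p < q) to q − p.
The resulting 5×10 matrix has rank 4, and its Smith normal form has invariant factors (1,1,1,1).

The boundary map ∂_2: C_2 → C_1 acts by ∂[p,q,r] = [q,r] − [p,r] + [p,q]. For instance
  ∂[2,3,4] = [3,4] − [2,4] + [2,3],
  ∂[0,1,3] = [1,3] − [0,3] + [0,1].
As a 10×10 matrix over Z this has rank 6, with invariant factors (1,1,1,1,1,1).

Boundary ∂_3: C_3 → C_2 sends each 3-simplex σ to the alternating sum Σ_i (−1)^i (σ with its i-th vertex removed). For instance
  ∂[0,2,3,4] = [2,3,4] − [0,3,4] + [0,2,4] − [0,2,3],
  ∂[1,2,3,4] = [2,3,4] − [1,3,4] + [1,2,4] − [1,2,3].
The resulting 10×5 matrix has rank 4, and its Smith normal form has invariant factors (1,1,1,1).

Now H_k = ker ∂_k / im ∂_{k+1}, so:

  H_0: rank C_0 − rank ∂_1 = 5 − 4 = 1, and the invariant factors of ∂_1 are all 1, so H_0 ≅ Z.
  H_1: rank ker ∂_1 − rank ∂_2 = (10 − 4) − 6 = 0, and the invariant factors of ∂_2 are all 1, so H_1 ≅ 0.
  H_2: rank ker ∂_2 − rank ∂_3 = (10 − 6) − 4 = 0, and the invariant factors of ∂_3 are all 1, so H_2 ≅ 0.
  H_3: rank ker ∂_3 − rank ∂_4 = (5 − 4) − 0 = 1, and there is no ∂_4, so H_3 ≅ Z.

As a check, the Euler characteristic is 5 − 10 + 10 − 5 = 0, which agrees with 1 − 0 + 0 − 1 = 0.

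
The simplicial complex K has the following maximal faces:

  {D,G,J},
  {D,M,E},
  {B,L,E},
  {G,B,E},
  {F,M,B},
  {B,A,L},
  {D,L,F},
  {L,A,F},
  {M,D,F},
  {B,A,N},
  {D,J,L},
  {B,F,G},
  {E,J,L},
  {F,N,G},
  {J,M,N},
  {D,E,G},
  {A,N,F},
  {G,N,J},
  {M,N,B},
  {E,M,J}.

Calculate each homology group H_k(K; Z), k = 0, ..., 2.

H_0 = Z,  H_1 = Z ⊕ Z/2,  H_2 = 0.

Take the total order A < B < D < E < F < G < J < L < M < N on the vertex set. Then K (dimension 2) consists of the simplices:

  0-simplices (10): A, B, D, E, F, G, J, L, M, N
  1-simplices (30): AB, AF, AL, AN, BE, BF, BG, BL, BM, BN, DE, DF, DG, DJ, DL, DM, EG, EJ, EL, EM, FG, FL, FM, FN, GJ, GN, JL, JM, JN, MN
  2-simplices (20): ABL, ABN, AFL, AFN, BEG, BEL, BFG, BFM, BMN, DEG, DEM, DFL, DFM, DGJ, DJL, EJL, EJM, FGN, GJN, JMN

Hence C_0 ≅ Z^10, C_1 ≅ Z^30, C_2 ≅ Z^20.

∂_1: C_1 → C_0 sends each edge [p,q] (with p < q) to q − p. For instance
  ∂DF = F − D.
As a 10×30 matrix over Z this has rank 9, with invariant factors (1,1,1,1,1,1,1,1,1).

∂_2: C_2 → C_1 acts by ∂[p,q,r] = [q,r] − [p,r] + [p,q]. For instance
  ∂GJN = JN − GN + GJ,
  ∂BFM = FM − BM + BF.
This gives a 30×20 integer matrix of rank 20; reducing to Smith normal form yields diagonal entries (1,1,1,1,1,1,1,1,1,1,1,1,1,1,1,1,1,1,1,2).

Now H_k = ker ∂_k / im ∂_{k+1}, so:

  H_0: rank C_0 − rank ∂_1 = 10 − 9 = 1, and the invariant factors of ∂_1 are all 1, so H_0 = Z.
  H_1: rank ker ∂_1 − rank ∂_2 = (30 − 9) − 20 = 1, and ∂_2 has invariant factor 2 > 1, so H_1 = Z ⊕ Z/2.
  H_2: rank ker ∂_2 − rank ∂_3 = (20 − 20) − 0 = 0, and there is no ∂_3, so H_2 = 0.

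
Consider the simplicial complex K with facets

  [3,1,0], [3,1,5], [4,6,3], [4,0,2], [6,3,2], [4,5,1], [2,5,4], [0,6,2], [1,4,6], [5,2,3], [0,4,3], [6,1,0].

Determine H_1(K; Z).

Take the total order 0 < 1 < 2 < 3 < 4 < 5 < 6 on the vertex set. Then K (dimension 2) consists of the simplices:

  0-simplices (7): [0], [1], [2], [3], [4], [5], [6]
  1-simplices (18): [0,1], [0,2], [0,3], [0,4], [0,6], [1,3], [1,4], [1,5], [1,6], [2,3], [2,4], [2,5], [2,6], [3,4], [3,5], [3,6], [4,5], [4,6]
  2-simplices (12): [0,1,3], [0,1,6], [0,2,4], [0,2,6], [0,3,4], [1,3,5], [1,4,5], [1,4,6], [2,3,5], [2,3,6], [2,4,5], [3,4,6]

so the chain groups are C_0 ≅ Z^7, C_1 ≅ Z^18, C_2 ≅ Z^12.

∂_1: C_1 → C_0 sends each edge [p,q] (with p < q) to q − p.
The resulting 7×18 matrix has rank 6, and its Smith normal form has invariant factors (1,1,1,1,1,1).

∂_2: C_2 → C_1 maps a triangle to the signed sum of its edges. For instance
  ∂[0,2,6] = [2,6] − [0,6] + [0,2],
  ∂[2,4,5] = [4,5] − [2,5] + [2,4].
The resulting 18×12 matrix has rank 12, and its Smith normal form has invariant factors (1,1,1,1,1,1,1,1,1,1,1,2).

From H_k ≅ ker(∂_k) / im(∂_{k+1}) we obtain:

  H_1: rank ker ∂_1 − rank ∂_2 = (18 − 6) − 12 = 0, and ∂_2 has invariant factor 2 > 1, so H_1 = Z_2.

(K is a triangulation of the real projective plane RP^2.)

H_1 = Z_2.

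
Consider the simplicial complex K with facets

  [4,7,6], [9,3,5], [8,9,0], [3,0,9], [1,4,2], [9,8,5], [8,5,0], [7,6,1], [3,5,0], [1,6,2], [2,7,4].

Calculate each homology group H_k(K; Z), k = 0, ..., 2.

K has 10 vertices, 19 edges, 11 triangles.
rank ∂_0 = 0, rank ∂_1 = 8 ⇒ b_0 = 10 − 0 − 8 = 2; all invariant factors of ∂_1 are 1 so no torsion. So H_0 ≅ Z^2.
rank ∂_1 = 8, rank ∂_2 = 10 ⇒ b_1 = 19 − 8 − 10 = 1; all invariant factors of ∂_2 are 1 so no torsion. So H_1 ≅ Z.
rank ∂_2 = 10, rank ∂_3 = 0 ⇒ b_2 = 11 − 10 − 0 = 1. So H_2 ≅ Z.

H_0 ≅ Z^2,  H_1 ≅ Z,  H_2 ≅ Z.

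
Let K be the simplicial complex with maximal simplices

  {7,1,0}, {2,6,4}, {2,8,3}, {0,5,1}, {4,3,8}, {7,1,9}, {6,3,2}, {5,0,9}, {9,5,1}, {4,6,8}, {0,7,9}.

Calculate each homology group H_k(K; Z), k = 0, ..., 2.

H_0 = Z^2,  H_1 = Z,  H_2 = Z.

Order the vertices as 0 < 1 < 2 < 3 < 4 < 5 < 6 < 7 < 8 < 9. Listing each simplex with vertices in this order, K has dimension 2 with simplices:

  0-simplices (10): [0], [1], [2], [3], [4], [5], [6], [7], [8], [9]
  1-simplices (19): [0,1], [0,5], [0,7], [0,9], [1,5], [1,7], [1,9], [2,3], [2,4], [2,6], [2,8], [3,4], [3,6], [3,8], [4,6], [4,8], [5,9], [6,8], [7,9]
  2-simplices (11): [0,1,5], [0,1,7], [0,5,9], [0,7,9], [1,5,9], [1,7,9], [2,3,6], [2,3,8], [2,4,6], [3,4,8], [4,6,8]

giving chain groups C_0 ≅ Z^10, C_1 ≅ Z^19, C_2 ≅ Z^11.

∂_1: C_1 → C_0 maps an edge to its endpoints' difference, ∂[p,q] = q − p.
This gives a 10×19 integer matrix of rank 8; reducing to Smith normal form yields diagonal entries (1,1,1,1,1,1,1,1).

Boundary ∂_2: C_2 → C_1 sends each 2-simplex [p,q,r] to [q,r] − [p,r] + [p,q]. For instance
  ∂[0,1,5] = [1,5] − [0,5] + [0,1],
  ∂[0,7,9] = [7,9] − [0,9] + [0,7].
As a 19×11 matrix over Z this has rank 10, with invariant factors (1,1,1,1,1,1,1,1,1,1).

Reading off H_k = ker ∂_k / im ∂_{k+1}:

  H_0: rank C_0 − rank ∂_1 = 10 − 8 = 2, and the invariant factors of ∂_1 are all 1, so H_0 ≅ Z^2.
  H_1: rank ker ∂_1 − rank ∂_2 = (19 − 8) − 10 = 1, and the invariant factors of ∂_2 are all 1, so H_1 ≅ Z.
  H_2: rank ker ∂_2 − rank ∂_3 = (11 − 10) − 0 = 1, and there is no ∂_3, so H_2 ≅ Z.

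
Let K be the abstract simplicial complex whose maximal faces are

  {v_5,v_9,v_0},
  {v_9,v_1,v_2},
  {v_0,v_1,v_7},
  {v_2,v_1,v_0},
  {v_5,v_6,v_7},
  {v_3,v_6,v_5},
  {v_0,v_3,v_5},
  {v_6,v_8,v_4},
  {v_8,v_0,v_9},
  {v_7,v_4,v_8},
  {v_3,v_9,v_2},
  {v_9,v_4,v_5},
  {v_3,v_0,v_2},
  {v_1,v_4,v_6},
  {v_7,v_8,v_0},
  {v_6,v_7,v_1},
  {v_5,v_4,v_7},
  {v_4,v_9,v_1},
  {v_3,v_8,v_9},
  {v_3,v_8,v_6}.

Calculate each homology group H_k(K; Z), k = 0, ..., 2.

K has 10 vertices, 30 edges, 20 triangles.
rank ∂_0 = 0, rank ∂_1 = 9 ⇒ b_0 = 10 − 0 − 9 = 1; all invariant factors of ∂_1 are 1 so no torsion. So H_0 ≅ Z.
rank ∂_1 = 9, rank ∂_2 = 20 ⇒ b_1 = 30 − 9 − 20 = 1; ∂_2 has invariant factor(s) [2] giving torsion. So H_1 ≅ Z × Z/2.
rank ∂_2 = 20, rank ∂_3 = 0 ⇒ b_2 = 20 − 20 − 0 = 0. So H_2 ≅ 0.

H_0 = Z,  H_1 = Z × Z/2,  H_2 = 0.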